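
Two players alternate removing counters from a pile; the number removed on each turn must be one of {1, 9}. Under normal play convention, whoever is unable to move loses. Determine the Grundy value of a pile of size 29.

1

n :  0  1  2  3  4  5  6  7  8  9 10 11 12 13 14 15 16 17 18 19 20 21 22 23 24 25 26 27 28 29
G :  0  1  0  1  0  1  0  1  0  1  0  1  0  1  0  1  0  1  0  1  0  1  0  1  0  1  0  1  0  1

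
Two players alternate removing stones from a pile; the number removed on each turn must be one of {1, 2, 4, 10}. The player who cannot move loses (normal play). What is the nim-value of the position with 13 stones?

G(0) = 0
G(1) = mex{0} = 1
G(2) = mex{1,0} = 2
G(3) = mex{2,1} = 0
G(4) = mex{0,2,0} = 1
G(5) = mex{1,0,1} = 2
G(6) = mex{2,1,2} = 0
G(7) = mex{0,2,0} = 1
G(8) = mex{1,0,1} = 2
G(9) = mex{2,1,2} = 0
G(10) = mex{0,2,0,0} = 1
G(11) = mex{1,0,1,1} = 2
G(12) = mex{2,1,2,2} = 0
G(13) = mex{0,2,0,0} = 1

1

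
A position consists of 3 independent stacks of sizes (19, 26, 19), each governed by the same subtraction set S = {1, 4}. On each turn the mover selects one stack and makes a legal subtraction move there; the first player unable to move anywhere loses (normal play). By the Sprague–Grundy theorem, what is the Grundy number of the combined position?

1

All stacks use S = {1, 4}:
G(0) = 0
G(1) = mex{0} = 1
G(2) = mex{1} = 0
G(3) = mex{0} = 1
G(4) = mex{1,0} = 2
G(5) = mex{2,1} = 0
G(6) = mex{0,0} = 1
G(7) = mex{1,1} = 0
G(8) = mex{0,2} = 1
G(9) = mex{1,0} = 2
G(10) = mex{2,1} = 0
G(11) = mex{0,0} = 1
G(12) = mex{1,1} = 0
G(13) = mex{0,2} = 1
G(14) = mex{1,0} = 2
G(15) = mex{2,1} = 0
G(16) = mex{0,0} = 1
G(17) = mex{1,1} = 0
G(18) = mex{0,2} = 1
G(19) = mex{1,0} = 2
G(20) = mex{2,1} = 0
G(21) = mex{0,0} = 1
G(22) = mex{1,1} = 0
G(23) = mex{0,2} = 1
G(24) = mex{1,0} = 2
G(25) = mex{2,1} = 0
G(26) = mex{0,0} = 1
Stack A: G(19) = 2.
Stack B: G(26) = 1.
Stack C: G(19) = 2.
Combined Grundy value = 2 ⊕ 1 ⊕ 2 = 1.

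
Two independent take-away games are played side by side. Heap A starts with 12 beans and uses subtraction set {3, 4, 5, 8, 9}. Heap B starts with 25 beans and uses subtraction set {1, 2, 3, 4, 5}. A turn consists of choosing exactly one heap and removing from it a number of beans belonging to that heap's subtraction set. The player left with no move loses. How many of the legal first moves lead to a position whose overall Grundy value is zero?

3

Heap A, S = {3, 4, 5, 8, 9}:
G(0) = 0
G(1) = mex{} = 0
G(2) = mex{} = 0
G(3) = mex{0} = 1
G(4) = mex{0,0} = 1
G(5) = mex{0,0,0} = 1
G(6) = mex{1,0,0} = 2
G(7) = mex{1,1,0} = 2
G(8) = mex{1,1,1,0} = 2
G(9) = mex{2,1,1,0,0} = 3
G(10) = mex{2,2,1,0,0} = 3
G(11) = mex{2,2,2,1,0} = 3
G(12) = mex{3,2,2,1,1} = 0
G_A(12) = 0.
Heap B, S = {1, 2, 3, 4, 5}:
G(0) = 0
G(1) = mex{0} = 1
G(2) = mex{1,0} = 2
G(3) = mex{2,1,0} = 3
G(4) = mex{3,2,1,0} = 4
G(5) = mex{4,3,2,1,0} = 5
G(6) = mex{5,4,3,2,1} = 0
G(7) = mex{0,5,4,3,2} = 1
G(8) = mex{1,0,5,4,3} = 2
G(9) = mex{2,1,0,5,4} = 3
G(10) = mex{3,2,1,0,5} = 4
G(11) = mex{4,3,2,1,0} = 5
G(12) = mex{5,4,3,2,1} = 0
G(13) = mex{0,5,4,3,2} = 1
G(14) = mex{1,0,5,4,3} = 2
G(15) = mex{2,1,0,5,4} = 3
G(16) = mex{3,2,1,0,5} = 4
G(17) = mex{4,3,2,1,0} = 5
G(18) = mex{5,4,3,2,1} = 0
G(19) = mex{0,5,4,3,2} = 1
G(20) = mex{1,0,5,4,3} = 2
G(21) = mex{2,1,0,5,4} = 3
G(22) = mex{3,2,1,0,5} = 4
G(23) = mex{4,3,2,1,0} = 5
G(24) = mex{5,4,3,2,1} = 0
G(25) = mex{0,5,4,3,2} = 1
G_B(25) = 1.
Combined Grundy value = 0 ⊕ 1 = 1.
A winning move leaves total XOR = 0, i.e. changes one component's Grundy value g to g ⊕ X where X is the current total.
Heap A: need g' = 0⊕1 = 1. Options: 12−3→G=3, 12−4→G=2, 12−5→G=2, 12−8→G=1, 12−9→G=1. Hits: 2.
Heap B: need g' = 1⊕1 = 0. Options: 25−1→G=0, 25−2→G=5, 25−3→G=4, 25−4→G=3, 25−5→G=2. Hits: 1.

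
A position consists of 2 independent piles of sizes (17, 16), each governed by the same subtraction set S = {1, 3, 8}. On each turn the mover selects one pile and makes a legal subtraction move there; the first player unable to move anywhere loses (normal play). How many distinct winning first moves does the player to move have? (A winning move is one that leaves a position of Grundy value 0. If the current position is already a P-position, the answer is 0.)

4

All piles use S = {1, 3, 8}:
n :  0  1  2  3  4  5  6  7  8  9 10 11 12 13 14 15 16 17
G :  0  1  0  1  0  1  0  1  2  3  2  0  1  0  1  0  1  0
Pile A: G(17) = 0.
Pile B: G(16) = 1.
Combined Grundy value = 0 ⊕ 1 = 1.
A winning move leaves total XOR = 0, i.e. changes one component's Grundy value g to g ⊕ X where X is the current total.
Pile A: need g' = 0⊕1 = 1. Options: 17−1→G=1, 17−3→G=1, 17−8→G=3. Hits: 2.
Pile B: need g' = 1⊕1 = 0. Options: 16−1→G=0, 16−3→G=0, 16−8→G=2. Hits: 2.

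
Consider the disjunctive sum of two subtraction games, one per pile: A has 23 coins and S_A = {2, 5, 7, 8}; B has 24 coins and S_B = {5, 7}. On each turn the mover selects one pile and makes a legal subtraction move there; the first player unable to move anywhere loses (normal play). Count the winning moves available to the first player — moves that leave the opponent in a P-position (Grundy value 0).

Pile A, S = {2, 5, 7, 8}:
n :  0  1  2  3  4  5  6  7  8  9 10 11 12 13 14 15 16 17 18 19 20 21 22 23
G :  0  0  1  1  0  2  1  3  2  2  0  3  1  0  0  1  1  3  2  2  3  3  2  0
G_A(23) = 0.
Pile B, S = {5, 7}:
G(0) = 0
G(1) = mex{} = 0
G(2) = mex{} = 0
G(3) = mex{} = 0
G(4) = mex{} = 0
G(5) = mex{0} = 1
G(6) = mex{0} = 1
G(7) = mex{0,0} = 1
G(8) = mex{0,0} = 1
G(9) = mex{0,0} = 1
G(10) = mex{1,0} = 2
G(11) = mex{1,0} = 2
G(12) = mex{1,1} = 0
G(13) = mex{1,1} = 0
G(14) = mex{1,1} = 0
G(15) = mex{2,1} = 0
G(16) = mex{2,1} = 0
G(17) = mex{0,2} = 1
G(18) = mex{0,2} = 1
G(19) = mex{0,0} = 1
G(20) = mex{0,0} = 1
G(21) = mex{0,0} = 1
G(22) = mex{1,0} = 2
G(23) = mex{1,0} = 2
G(24) = mex{1,1} = 0
G_B(24) = 0.
Combined Grundy value = 0 ⊕ 0 = 0.
A winning move leaves total XOR = 0, i.e. changes one component's Grundy value g to g ⊕ X where X is the current total.
Pile A: target g' = 0⊕0 = 0, but every legal move changes the Grundy value (mex property), so 0 moves.
Pile B: target g' = 0⊕0 = 0, but every legal move changes the Grundy value (mex property), so 0 moves.

0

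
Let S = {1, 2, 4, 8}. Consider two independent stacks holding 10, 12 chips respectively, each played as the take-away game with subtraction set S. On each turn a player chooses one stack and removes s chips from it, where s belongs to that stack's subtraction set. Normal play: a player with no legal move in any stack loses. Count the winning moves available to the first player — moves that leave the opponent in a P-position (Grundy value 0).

4

All stacks use S = {1, 2, 4, 8}:
n :  0  1  2  3  4  5  6  7  8  9 10 11 12
G :  0  1  2  0  1  2  0  1  2  0  1  2  0
Stack A: G(10) = 1.
Stack B: G(12) = 0.
Combined Grundy value = 1 ⊕ 0 = 1.
A winning move leaves total XOR = 0, i.e. changes one component's Grundy value g to g ⊕ X where X is the current total.
Stack A: need g' = 1⊕1 = 0. Options: 10−1→G=0, 10−2→G=2, 10−4→G=0, 10−8→G=2. Hits: 2.
Stack B: need g' = 0⊕1 = 1. Options: 12−1→G=2, 12−2→G=1, 12−4→G=2, 12−8→G=1. Hits: 2.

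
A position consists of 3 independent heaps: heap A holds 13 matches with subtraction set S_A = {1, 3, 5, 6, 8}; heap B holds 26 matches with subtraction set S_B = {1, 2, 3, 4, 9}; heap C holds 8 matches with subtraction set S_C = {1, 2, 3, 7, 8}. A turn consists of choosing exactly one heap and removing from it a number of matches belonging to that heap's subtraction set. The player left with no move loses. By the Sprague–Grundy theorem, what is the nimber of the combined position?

5

Heap A, S = {1, 3, 5, 6, 8}:
n :  0  1  2  3  4  5  6  7  8  9 10 11 12 13
G :  0  1  0  1  0  1  2  3  2  3  2  0  1  0
G_A(13) = 0.
Heap B, S = {1, 2, 3, 4, 9}:
G(0) = 0
G(1) = mex{0} = 1
G(2) = mex{1,0} = 2
G(3) = mex{2,1,0} = 3
G(4) = mex{3,2,1,0} = 4
G(5) = mex{4,3,2,1} = 0
G(6) = mex{0,4,3,2} = 1
G(7) = mex{1,0,4,3} = 2
G(8) = mex{2,1,0,4} = 3
G(9) = mex{3,2,1,0,0} = 4
G(10) = mex{4,3,2,1,1} = 0
G(11) = mex{0,4,3,2,2} = 1
G(12) = mex{1,0,4,3,3} = 2
G(13) = mex{2,1,0,4,4} = 3
G(14) = mex{3,2,1,0,0} = 4
G(15) = mex{4,3,2,1,1} = 0
G(16) = mex{0,4,3,2,2} = 1
G(17) = mex{1,0,4,3,3} = 2
G(18) = mex{2,1,0,4,4} = 3
G(19) = mex{3,2,1,0,0} = 4
G(20) = mex{4,3,2,1,1} = 0
G(21) = mex{0,4,3,2,2} = 1
G(22) = mex{1,0,4,3,3} = 2
G(23) = mex{2,1,0,4,4} = 3
G(24) = mex{3,2,1,0,0} = 4
G(25) = mex{4,3,2,1,1} = 0
G(26) = mex{0,4,3,2,2} = 1
G_B(26) = 1.
Heap C, S = {1, 2, 3, 7, 8}:
G(0) = 0
G(1) = mex{0} = 1
G(2) = mex{1,0} = 2
G(3) = mex{2,1,0} = 3
G(4) = mex{3,2,1} = 0
G(5) = mex{0,3,2} = 1
G(6) = mex{1,0,3} = 2
G(7) = mex{2,1,0,0} = 3
G(8) = mex{3,2,1,1,0} = 4
G_C(8) = 4.
Combined Grundy value = 0 ⊕ 1 ⊕ 4 = 5.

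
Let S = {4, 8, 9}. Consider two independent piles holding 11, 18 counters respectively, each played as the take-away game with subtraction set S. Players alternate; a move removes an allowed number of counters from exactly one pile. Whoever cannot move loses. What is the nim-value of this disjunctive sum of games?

3

All piles use S = {4, 8, 9}:
G(0) = 0
G(1) = mex{} = 0
G(2) = mex{} = 0
G(3) = mex{} = 0
G(4) = mex{0} = 1
G(5) = mex{0} = 1
G(6) = mex{0} = 1
G(7) = mex{0} = 1
G(8) = mex{1,0} = 2
G(9) = mex{1,0,0} = 2
G(10) = mex{1,0,0} = 2
G(11) = mex{1,0,0} = 2
G(12) = mex{2,1,0} = 3
G(13) = mex{2,1,1} = 0
G(14) = mex{2,1,1} = 0
G(15) = mex{2,1,1} = 0
G(16) = mex{3,2,1} = 0
G(17) = mex{0,2,2} = 1
G(18) = mex{0,2,2} = 1
Pile A: G(11) = 2.
Pile B: G(18) = 1.
Combined Grundy value = 2 ⊕ 1 = 3.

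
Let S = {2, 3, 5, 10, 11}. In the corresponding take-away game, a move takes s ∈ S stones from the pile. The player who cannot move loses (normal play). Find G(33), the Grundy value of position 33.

G(0) = 0
G(1) = mex{} = 0
G(2) = mex{0} = 1
G(3) = mex{0,0} = 1
G(4) = mex{1,0} = 2
G(5) = mex{1,1,0} = 2
G(6) = mex{2,1,0} = 3
G(7) = mex{2,2,1} = 0
G(8) = mex{3,2,1} = 0
G(9) = mex{0,3,2} = 1
G(10) = mex{0,0,2,0} = 1
G(11) = mex{1,0,3,0,0} = 2
G(12) = mex{1,1,0,1,0} = 2
G(13) = mex{2,1,0,1,1} = 3
G(14) = mex{2,2,1,2,1} = 0
G(15) = mex{3,2,1,2,2} = 0
G(16) = mex{0,3,2,3,2} = 1
G(17) = mex{0,0,2,0,3} = 1
G(18) = mex{1,0,3,0,0} = 2
G(19) = mex{1,1,0,1,0} = 2
G(20) = mex{2,1,0,1,1} = 3
G(21) = mex{2,2,1,2,1} = 0
G(22) = mex{3,2,1,2,2} = 0
G(23) = mex{0,3,2,3,2} = 1
G(24) = mex{0,0,2,0,3} = 1
G(25) = mex{1,0,3,0,0} = 2
G(26) = mex{1,1,0,1,0} = 2
G(27) = mex{2,1,0,1,1} = 3
G(28) = mex{2,2,1,2,1} = 0
G(29) = mex{3,2,1,2,2} = 0
G(30) = mex{0,3,2,3,2} = 1
G(31) = mex{0,0,2,0,3} = 1
G(32) = mex{1,0,3,0,0} = 2
G(33) = mex{1,1,0,1,0} = 2

2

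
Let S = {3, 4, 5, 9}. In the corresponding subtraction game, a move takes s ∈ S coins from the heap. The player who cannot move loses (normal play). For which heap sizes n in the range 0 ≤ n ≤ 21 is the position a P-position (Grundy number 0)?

0, 1, 2, 8, 14, 15, 16

G(0) = 0
G(1) = mex{} = 0
G(2) = mex{} = 0
G(3) = mex{0} = 1
G(4) = mex{0,0} = 1
G(5) = mex{0,0,0} = 1
G(6) = mex{1,0,0} = 2
G(7) = mex{1,1,0} = 2
G(8) = mex{1,1,1} = 0
G(9) = mex{2,1,1,0} = 3
G(10) = mex{2,2,1,0} = 3
G(11) = mex{0,2,2,0} = 1
G(12) = mex{3,0,2,1} = 4
G(13) = mex{3,3,0,1} = 2
G(14) = mex{1,3,3,1} = 0
G(15) = mex{4,1,3,2} = 0
G(16) = mex{2,4,1,2} = 0
G(17) = mex{0,2,4,0} = 1
G(18) = mex{0,0,2,3} = 1
G(19) = mex{0,0,0,3} = 1
G(20) = mex{1,0,0,1} = 2
G(21) = mex{1,1,0,4} = 2
P-positions are exactly the n with G(n) = 0.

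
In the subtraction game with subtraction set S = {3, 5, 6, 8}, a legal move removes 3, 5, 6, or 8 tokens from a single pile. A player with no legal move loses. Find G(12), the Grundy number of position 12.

G(0) = 0
G(1) = mex{} = 0
G(2) = mex{} = 0
G(3) = mex{0} = 1
G(4) = mex{0} = 1
G(5) = mex{0,0} = 1
G(6) = mex{1,0,0} = 2
G(7) = mex{1,0,0} = 2
G(8) = mex{1,1,0,0} = 2
G(9) = mex{2,1,1,0} = 3
G(10) = mex{2,1,1,0} = 3
G(11) = mex{2,2,1,1} = 0
G(12) = mex{3,2,2,1} = 0

0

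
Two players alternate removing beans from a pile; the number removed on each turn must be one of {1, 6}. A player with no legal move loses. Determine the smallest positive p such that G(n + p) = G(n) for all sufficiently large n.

n :  0  1  2  3  4  5  6  7  8  9 10 11 12 13 14 15
G :  0  1  0  1  0  1  2  0  1  0  1  0  1  2  0  1
G(n+7) = G(n) holds for n = 0,…,5 (a full window of length max(S) = 6), so the sequence is purely periodic with period 7.

7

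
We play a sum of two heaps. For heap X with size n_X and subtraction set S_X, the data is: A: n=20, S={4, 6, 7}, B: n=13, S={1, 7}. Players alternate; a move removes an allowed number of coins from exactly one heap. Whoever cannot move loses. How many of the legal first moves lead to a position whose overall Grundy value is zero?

Heap A, S = {4, 6, 7}:
G(0) = 0
G(1) = mex{} = 0
G(2) = mex{} = 0
G(3) = mex{} = 0
G(4) = mex{0} = 1
G(5) = mex{0} = 1
G(6) = mex{0,0} = 1
G(7) = mex{0,0,0} = 1
G(8) = mex{1,0,0} = 2
G(9) = mex{1,0,0} = 2
G(10) = mex{1,1,0} = 2
G(11) = mex{1,1,1} = 0
G(12) = mex{2,1,1} = 0
G(13) = mex{2,1,1} = 0
G(14) = mex{2,2,1} = 0
G(15) = mex{0,2,2} = 1
G(16) = mex{0,2,2} = 1
G(17) = mex{0,0,2} = 1
G(18) = mex{0,0,0} = 1
G(19) = mex{1,0,0} = 2
G(20) = mex{1,0,0} = 2
G_A(20) = 2.
Heap B, S = {1, 7}:
G(0) = 0
G(1) = mex{0} = 1
G(2) = mex{1} = 0
G(3) = mex{0} = 1
G(4) = mex{1} = 0
G(5) = mex{0} = 1
G(6) = mex{1} = 0
G(7) = mex{0,0} = 1
G(8) = mex{1,1} = 0
G(9) = mex{0,0} = 1
G(10) = mex{1,1} = 0
G(11) = mex{0,0} = 1
G(12) = mex{1,1} = 0
G(13) = mex{0,0} = 1
G_B(13) = 1.
Combined Grundy value = 2 ⊕ 1 = 3.
A winning move leaves total XOR = 0, i.e. changes one component's Grundy value g to g ⊕ X where X is the current total.
Heap A: need g' = 2⊕3 = 1. Options: 20−4→G=1, 20−6→G=0, 20−7→G=0. Hits: 1.
Heap B: need g' = 1⊕3 = 2. Options: 13−1→G=0, 13−7→G=0. Hits: 0.

1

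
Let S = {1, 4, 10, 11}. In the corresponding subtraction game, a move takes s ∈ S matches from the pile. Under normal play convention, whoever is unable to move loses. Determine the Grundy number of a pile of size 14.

n :  0  1  2  3  4  5  6  7  8  9 10 11 12 13 14
G :  0  1  0  1  2  0  1  0  1  2  3  2  3  4  0

0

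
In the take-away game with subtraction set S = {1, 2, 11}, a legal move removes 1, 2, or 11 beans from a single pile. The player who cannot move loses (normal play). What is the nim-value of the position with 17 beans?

2

n :  0  1  2  3  4  5  6  7  8  9 10 11 12 13 14 15 16 17
G :  0  1  2  0  1  2  0  1  2  0  1  2  0  1  2  0  1  2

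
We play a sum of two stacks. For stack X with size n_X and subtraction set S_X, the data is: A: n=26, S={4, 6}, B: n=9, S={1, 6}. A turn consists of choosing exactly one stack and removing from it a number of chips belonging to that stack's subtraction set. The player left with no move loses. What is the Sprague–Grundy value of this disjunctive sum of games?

Stack A, S = {4, 6}:
G(0) = 0
G(1) = mex{} = 0
G(2) = mex{} = 0
G(3) = mex{} = 0
G(4) = mex{0} = 1
G(5) = mex{0} = 1
G(6) = mex{0,0} = 1
G(7) = mex{0,0} = 1
G(8) = mex{1,0} = 2
G(9) = mex{1,0} = 2
G(10) = mex{1,1} = 0
G(11) = mex{1,1} = 0
G(12) = mex{2,1} = 0
G(13) = mex{2,1} = 0
G(14) = mex{0,2} = 1
G(15) = mex{0,2} = 1
G(16) = mex{0,0} = 1
G(17) = mex{0,0} = 1
G(18) = mex{1,0} = 2
G(19) = mex{1,0} = 2
G(20) = mex{1,1} = 0
G(21) = mex{1,1} = 0
G(22) = mex{2,1} = 0
G(23) = mex{2,1} = 0
G(24) = mex{0,2} = 1
G(25) = mex{0,2} = 1
G(26) = mex{0,0} = 1
G_A(26) = 1.
Stack B, S = {1, 6}:
n : 0 1 2 3 4 5 6 7 8 9
G : 0 1 0 1 0 1 2 0 1 0
G_B(9) = 0.
Combined Grundy value = 1 ⊕ 0 = 1.

1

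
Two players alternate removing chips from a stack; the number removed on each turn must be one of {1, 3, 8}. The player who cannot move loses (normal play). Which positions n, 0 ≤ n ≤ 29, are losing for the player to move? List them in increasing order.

0, 2, 4, 6, 11, 13, 15, 17, 22, 24, 26, 28

n :  0  1  2  3  4  5  6  7  8  9 10 11 12 13 14 15 16 17 18 19 20 21 22 23 24 25 26 27 28 29
G :  0  1  0  1  0  1  0  1  2  3  2  0  1  0  1  0  1  0  1  2  3  2  0  1  0  1  0  1  0  1
P-positions are exactly the n with G(n) = 0.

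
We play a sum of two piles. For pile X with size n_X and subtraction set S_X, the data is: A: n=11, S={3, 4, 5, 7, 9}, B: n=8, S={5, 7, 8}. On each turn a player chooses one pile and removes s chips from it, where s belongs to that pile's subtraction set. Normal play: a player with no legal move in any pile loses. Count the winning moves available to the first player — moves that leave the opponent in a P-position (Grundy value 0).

Pile A, S = {3, 4, 5, 7, 9}:
G(0) = 0
G(1) = mex{} = 0
G(2) = mex{} = 0
G(3) = mex{0} = 1
G(4) = mex{0,0} = 1
G(5) = mex{0,0,0} = 1
G(6) = mex{1,0,0} = 2
G(7) = mex{1,1,0,0} = 2
G(8) = mex{1,1,1,0} = 2
G(9) = mex{2,1,1,0,0} = 3
G(10) = mex{2,2,1,1,0} = 3
G(11) = mex{2,2,2,1,0} = 3
G_A(11) = 3.
Pile B, S = {5, 7, 8}:
n : 0 1 2 3 4 5 6 7 8
G : 0 0 0 0 0 1 1 1 1
G_B(8) = 1.
Combined Grundy value = 3 ⊕ 1 = 2.
A winning move leaves total XOR = 0, i.e. changes one component's Grundy value g to g ⊕ X where X is the current total.
Pile A: need g' = 3⊕2 = 1. Options: 11−3→G=2, 11−4→G=2, 11−5→G=2, 11−7→G=1, 11−9→G=0. Hits: 1.
Pile B: need g' = 1⊕2 = 3. Options: 8−5→G=0, 8−7→G=0, 8−8→G=0. Hits: 0.

1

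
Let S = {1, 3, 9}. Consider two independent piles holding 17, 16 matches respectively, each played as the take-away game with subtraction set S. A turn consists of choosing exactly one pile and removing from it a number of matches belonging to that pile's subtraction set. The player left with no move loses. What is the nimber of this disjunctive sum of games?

1

All piles use S = {1, 3, 9}:
n :  0  1  2  3  4  5  6  7  8  9 10 11 12 13 14 15 16 17
G :  0  1  0  1  0  1  0  1  0  1  0  1  0  1  0  1  0  1
Pile A: G(17) = 1.
Pile B: G(16) = 0.
Combined Grundy value = 1 ⊕ 0 = 1.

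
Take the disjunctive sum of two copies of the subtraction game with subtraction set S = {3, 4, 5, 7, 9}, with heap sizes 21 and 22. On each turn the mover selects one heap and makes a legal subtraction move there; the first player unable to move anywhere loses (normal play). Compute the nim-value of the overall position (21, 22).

0

All heaps use S = {3, 4, 5, 7, 9}:
n :  0  1  2  3  4  5  6  7  8  9 10 11 12 13 14 15 16 17 18 19 20 21 22
G :  0  0  0  1  1  1  2  2  2  3  3  3  0  0  0  1  1  1  2  2  2  3  3
Heap A: G(21) = 3.
Heap B: G(22) = 3.
Combined Grundy value = 3 ⊕ 3 = 0.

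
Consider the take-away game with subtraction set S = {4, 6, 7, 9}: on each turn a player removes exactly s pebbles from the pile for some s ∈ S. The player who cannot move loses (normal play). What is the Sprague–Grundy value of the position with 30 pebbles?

1

G(0) = 0
G(1) = mex{} = 0
G(2) = mex{} = 0
G(3) = mex{} = 0
G(4) = mex{0} = 1
G(5) = mex{0} = 1
G(6) = mex{0,0} = 1
G(7) = mex{0,0,0} = 1
G(8) = mex{1,0,0} = 2
G(9) = mex{1,0,0,0} = 2
G(10) = mex{1,1,0,0} = 2
G(11) = mex{1,1,1,0} = 2
G(12) = mex{2,1,1,0} = 3
G(13) = mex{2,1,1,1} = 0
G(14) = mex{2,2,1,1} = 0
G(15) = mex{2,2,2,1} = 0
G(16) = mex{3,2,2,1} = 0
G(17) = mex{0,2,2,2} = 1
G(18) = mex{0,3,2,2} = 1
G(19) = mex{0,0,3,2} = 1
G(20) = mex{0,0,0,2} = 1
G(21) = mex{1,0,0,3} = 2
G(22) = mex{1,0,0,0} = 2
G(23) = mex{1,1,0,0} = 2
G(24) = mex{1,1,1,0} = 2
G(25) = mex{2,1,1,0} = 3
G(26) = mex{2,1,1,1} = 0
G(27) = mex{2,2,1,1} = 0
G(28) = mex{2,2,2,1} = 0
G(29) = mex{3,2,2,1} = 0
G(30) = mex{0,2,2,2} = 1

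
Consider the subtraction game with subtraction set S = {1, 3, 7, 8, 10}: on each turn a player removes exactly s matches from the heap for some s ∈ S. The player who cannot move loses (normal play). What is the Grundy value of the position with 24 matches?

n :  0  1  2  3  4  5  6  7  8  9 10 11 12 13 14 15 16 17 18 19 20 21 22 23 24
G :  0  1  0  1  0  1  0  1  2  3  2  3  2  3  2  0  1  0  1  0  1  0  1  2  3

3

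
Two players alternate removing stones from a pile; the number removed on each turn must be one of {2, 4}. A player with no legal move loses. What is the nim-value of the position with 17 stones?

n :  0  1  2  3  4  5  6  7  8  9 10 11 12 13 14 15 16 17
G :  0  0  1  1  2  2  0  0  1  1  2  2  0  0  1  1  2  2

2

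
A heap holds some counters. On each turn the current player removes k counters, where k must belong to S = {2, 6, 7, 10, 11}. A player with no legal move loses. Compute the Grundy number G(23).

1

n :  0  1  2  3  4  5  6  7  8  9 10 11 12 13 14 15 16 17 18 19 20 21 22 23
G :  0  0  1  1  0  0  1  1  2  0  3  1  2  0  3  1  2  0  0  1  1  0  0  1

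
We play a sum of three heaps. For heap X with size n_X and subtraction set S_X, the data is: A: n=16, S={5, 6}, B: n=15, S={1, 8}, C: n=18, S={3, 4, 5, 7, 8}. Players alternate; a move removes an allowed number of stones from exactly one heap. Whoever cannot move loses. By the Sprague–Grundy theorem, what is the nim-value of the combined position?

3

Heap A, S = {5, 6}:
G(0) = 0
G(1) = mex{} = 0
G(2) = mex{} = 0
G(3) = mex{} = 0
G(4) = mex{} = 0
G(5) = mex{0} = 1
G(6) = mex{0,0} = 1
G(7) = mex{0,0} = 1
G(8) = mex{0,0} = 1
G(9) = mex{0,0} = 1
G(10) = mex{1,0} = 2
G(11) = mex{1,1} = 0
G(12) = mex{1,1} = 0
G(13) = mex{1,1} = 0
G(14) = mex{1,1} = 0
G(15) = mex{2,1} = 0
G(16) = mex{0,2} = 1
G_A(16) = 1.
Heap B, S = {1, 8}:
n :  0  1  2  3  4  5  6  7  8  9 10 11 12 13 14 15
G :  0  1  0  1  0  1  0  1  2  0  1  0  1  0  1  0
G_B(15) = 0.
Heap C, S = {3, 4, 5, 7, 8}:
n :  0  1  2  3  4  5  6  7  8  9 10 11 12 13 14 15 16 17 18
G :  0  0  0  1  1  1  2  2  2  3  3  0  0  0  1  1  1  2  2
G_C(18) = 2.
Combined Grundy value = 1 ⊕ 0 ⊕ 2 = 3.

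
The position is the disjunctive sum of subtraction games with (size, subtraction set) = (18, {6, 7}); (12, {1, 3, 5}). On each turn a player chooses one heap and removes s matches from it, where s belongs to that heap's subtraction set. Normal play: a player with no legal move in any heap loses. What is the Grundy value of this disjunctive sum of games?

Heap A, S = {6, 7}:
n :  0  1  2  3  4  5  6  7  8  9 10 11 12 13 14 15 16 17 18
G :  0  0  0  0  0  0  1  1  1  1  1  1  2  0  0  0  0  0  0
G_A(18) = 0.
Heap B, S = {1, 3, 5}:
n :  0  1  2  3  4  5  6  7  8  9 10 11 12
G :  0  1  0  1  0  1  0  1  0  1  0  1  0
G_B(12) = 0.
Combined Grundy value = 0 ⊕ 0 = 0.

0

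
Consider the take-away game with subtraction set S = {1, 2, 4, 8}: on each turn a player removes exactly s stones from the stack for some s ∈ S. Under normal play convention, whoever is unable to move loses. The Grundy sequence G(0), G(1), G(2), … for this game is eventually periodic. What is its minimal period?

3

G(0) = 0
G(1) = mex{0} = 1
G(2) = mex{1,0} = 2
G(3) = mex{2,1} = 0
G(4) = mex{0,2,0} = 1
G(5) = mex{1,0,1} = 2
G(6) = mex{2,1,2} = 0
G(7) = mex{0,2,0} = 1
G(8) = mex{1,0,1,0} = 2
G(9) = mex{2,1,2,1} = 0
G(10) = mex{0,2,0,2} = 1
G(11) = mex{1,0,1,0} = 2
G(12) = mex{2,1,2,1} = 0
G(13) = mex{0,2,0,2} = 1
G(14) = mex{1,0,1,0} = 2
G(n+3) = G(n) holds for n = 0,…,7 (a full window of length max(S) = 8), so the sequence is purely periodic with period 3.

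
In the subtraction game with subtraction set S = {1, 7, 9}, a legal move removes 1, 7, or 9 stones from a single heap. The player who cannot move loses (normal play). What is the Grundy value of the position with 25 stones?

G(0) = 0
G(1) = mex{0} = 1
G(2) = mex{1} = 0
G(3) = mex{0} = 1
G(4) = mex{1} = 0
G(5) = mex{0} = 1
G(6) = mex{1} = 0
G(7) = mex{0,0} = 1
G(8) = mex{1,1} = 0
G(9) = mex{0,0,0} = 1
G(10) = mex{1,1,1} = 0
G(11) = mex{0,0,0} = 1
G(12) = mex{1,1,1} = 0
G(13) = mex{0,0,0} = 1
G(14) = mex{1,1,1} = 0
G(15) = mex{0,0,0} = 1
G(16) = mex{1,1,1} = 0
G(17) = mex{0,0,0} = 1
G(18) = mex{1,1,1} = 0
G(19) = mex{0,0,0} = 1
G(20) = mex{1,1,1} = 0
G(21) = mex{0,0,0} = 1
G(22) = mex{1,1,1} = 0
G(23) = mex{0,0,0} = 1
G(24) = mex{1,1,1} = 0
G(25) = mex{0,0,0} = 1

1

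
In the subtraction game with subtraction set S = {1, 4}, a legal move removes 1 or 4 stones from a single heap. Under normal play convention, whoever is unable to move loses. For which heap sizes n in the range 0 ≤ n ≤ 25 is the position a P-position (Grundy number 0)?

G(0) = 0
G(1) = mex{0} = 1
G(2) = mex{1} = 0
G(3) = mex{0} = 1
G(4) = mex{1,0} = 2
G(5) = mex{2,1} = 0
G(6) = mex{0,0} = 1
G(7) = mex{1,1} = 0
G(8) = mex{0,2} = 1
G(9) = mex{1,0} = 2
G(10) = mex{2,1} = 0
G(11) = mex{0,0} = 1
G(12) = mex{1,1} = 0
G(13) = mex{0,2} = 1
G(14) = mex{1,0} = 2
G(15) = mex{2,1} = 0
G(16) = mex{0,0} = 1
G(17) = mex{1,1} = 0
G(18) = mex{0,2} = 1
G(19) = mex{1,0} = 2
G(20) = mex{2,1} = 0
G(21) = mex{0,0} = 1
G(22) = mex{1,1} = 0
G(23) = mex{0,2} = 1
G(24) = mex{1,0} = 2
G(25) = mex{2,1} = 0
P-positions are exactly the n with G(n) = 0.

0, 2, 5, 7, 10, 12, 15, 17, 20, 22, 25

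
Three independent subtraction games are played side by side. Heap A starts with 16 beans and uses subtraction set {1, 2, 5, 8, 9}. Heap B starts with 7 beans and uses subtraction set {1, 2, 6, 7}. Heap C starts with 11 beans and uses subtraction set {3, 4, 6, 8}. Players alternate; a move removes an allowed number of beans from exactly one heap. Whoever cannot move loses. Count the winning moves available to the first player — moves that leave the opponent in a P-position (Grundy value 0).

Heap A, S = {1, 2, 5, 8, 9}:
G(0) = 0
G(1) = mex{0} = 1
G(2) = mex{1,0} = 2
G(3) = mex{2,1} = 0
G(4) = mex{0,2} = 1
G(5) = mex{1,0,0} = 2
G(6) = mex{2,1,1} = 0
G(7) = mex{0,2,2} = 1
G(8) = mex{1,0,0,0} = 2
G(9) = mex{2,1,1,1,0} = 3
G(10) = mex{3,2,2,2,1} = 0
G(11) = mex{0,3,0,0,2} = 1
G(12) = mex{1,0,1,1,0} = 2
G(13) = mex{2,1,2,2,1} = 0
G(14) = mex{0,2,3,0,2} = 1
G(15) = mex{1,0,0,1,0} = 2
G(16) = mex{2,1,1,2,1} = 0
G_A(16) = 0.
Heap B, S = {1, 2, 6, 7}:
G(0) = 0
G(1) = mex{0} = 1
G(2) = mex{1,0} = 2
G(3) = mex{2,1} = 0
G(4) = mex{0,2} = 1
G(5) = mex{1,0} = 2
G(6) = mex{2,1,0} = 3
G(7) = mex{3,2,1,0} = 4
G_B(7) = 4.
Heap C, S = {3, 4, 6, 8}:
G(0) = 0
G(1) = mex{} = 0
G(2) = mex{} = 0
G(3) = mex{0} = 1
G(4) = mex{0,0} = 1
G(5) = mex{0,0} = 1
G(6) = mex{1,0,0} = 2
G(7) = mex{1,1,0} = 2
G(8) = mex{1,1,0,0} = 2
G(9) = mex{2,1,1,0} = 3
G(10) = mex{2,2,1,0} = 3
G(11) = mex{2,2,1,1} = 0
G_C(11) = 0.
Combined Grundy value = 0 ⊕ 4 ⊕ 0 = 4.
A winning move leaves total XOR = 0, i.e. changes one component's Grundy value g to g ⊕ X where X is the current total.
Heap A: need g' = 0⊕4 = 4. Options: 16−1→G=2, 16−2→G=1, 16−5→G=1, 16−8→G=2, 16−9→G=1. Hits: 0.
Heap B: need g' = 4⊕4 = 0. Options: 7−1→G=3, 7−2→G=2, 7−6→G=1, 7−7→G=0. Hits: 1.
Heap C: need g' = 0⊕4 = 4. Options: 11−3→G=2, 11−4→G=2, 11−6→G=1, 11−8→G=1. Hits: 0.

1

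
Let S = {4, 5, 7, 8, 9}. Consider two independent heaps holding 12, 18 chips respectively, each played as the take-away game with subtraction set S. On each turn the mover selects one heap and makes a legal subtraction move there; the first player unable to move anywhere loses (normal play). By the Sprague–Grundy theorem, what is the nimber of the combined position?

2

All heaps use S = {4, 5, 7, 8, 9}:
G(0) = 0
G(1) = mex{} = 0
G(2) = mex{} = 0
G(3) = mex{} = 0
G(4) = mex{0} = 1
G(5) = mex{0,0} = 1
G(6) = mex{0,0} = 1
G(7) = mex{0,0,0} = 1
G(8) = mex{1,0,0,0} = 2
G(9) = mex{1,1,0,0,0} = 2
G(10) = mex{1,1,0,0,0} = 2
G(11) = mex{1,1,1,0,0} = 2
G(12) = mex{2,1,1,1,0} = 3
G(13) = mex{2,2,1,1,1} = 0
G(14) = mex{2,2,1,1,1} = 0
G(15) = mex{2,2,2,1,1} = 0
G(16) = mex{3,2,2,2,1} = 0
G(17) = mex{0,3,2,2,2} = 1
G(18) = mex{0,0,2,2,2} = 1
Heap A: G(12) = 3.
Heap B: G(18) = 1.
Combined Grundy value = 3 ⊕ 1 = 2.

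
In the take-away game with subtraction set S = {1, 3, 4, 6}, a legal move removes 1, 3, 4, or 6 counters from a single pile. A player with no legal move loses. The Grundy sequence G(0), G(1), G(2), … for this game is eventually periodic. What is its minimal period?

7

G(0) = 0
G(1) = mex{0} = 1
G(2) = mex{1} = 0
G(3) = mex{0,0} = 1
G(4) = mex{1,1,0} = 2
G(5) = mex{2,0,1} = 3
G(6) = mex{3,1,0,0} = 2
G(7) = mex{2,2,1,1} = 0
G(8) = mex{0,3,2,0} = 1
G(9) = mex{1,2,3,1} = 0
G(10) = mex{0,0,2,2} = 1
G(11) = mex{1,1,0,3} = 2
G(12) = mex{2,0,1,2} = 3
G(13) = mex{3,1,0,0} = 2
G(14) = mex{2,2,1,1} = 0
G(15) = mex{0,3,2,0} = 1
G(n+7) = G(n) holds for n = 0,…,5 (a full window of length max(S) = 6), so the sequence is purely periodic with period 7.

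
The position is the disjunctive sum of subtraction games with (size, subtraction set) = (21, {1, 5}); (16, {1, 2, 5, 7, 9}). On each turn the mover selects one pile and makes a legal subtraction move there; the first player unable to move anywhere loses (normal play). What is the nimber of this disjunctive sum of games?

3

Pile A, S = {1, 5}:
G(0) = 0
G(1) = mex{0} = 1
G(2) = mex{1} = 0
G(3) = mex{0} = 1
G(4) = mex{1} = 0
G(5) = mex{0,0} = 1
G(6) = mex{1,1} = 0
G(7) = mex{0,0} = 1
G(8) = mex{1,1} = 0
G(9) = mex{0,0} = 1
G(10) = mex{1,1} = 0
G(11) = mex{0,0} = 1
G(12) = mex{1,1} = 0
G(13) = mex{0,0} = 1
G(14) = mex{1,1} = 0
G(15) = mex{0,0} = 1
G(16) = mex{1,1} = 0
G(17) = mex{0,0} = 1
G(18) = mex{1,1} = 0
G(19) = mex{0,0} = 1
G(20) = mex{1,1} = 0
G(21) = mex{0,0} = 1
G_A(21) = 1.
Pile B, S = {1, 2, 5, 7, 9}:
n :  0  1  2  3  4  5  6  7  8  9 10 11 12 13 14 15 16
G :  0  1  2  0  1  2  0  1  2  3  4  5  3  4  0  1  2
G_B(16) = 2.
Combined Grundy value = 1 ⊕ 2 = 3.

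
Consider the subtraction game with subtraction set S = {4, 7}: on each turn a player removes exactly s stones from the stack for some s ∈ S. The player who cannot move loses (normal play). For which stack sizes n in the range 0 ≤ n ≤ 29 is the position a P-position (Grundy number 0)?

0, 1, 2, 3, 11, 12, 13, 14, 22, 23, 24, 25

G(0) = 0
G(1) = mex{} = 0
G(2) = mex{} = 0
G(3) = mex{} = 0
G(4) = mex{0} = 1
G(5) = mex{0} = 1
G(6) = mex{0} = 1
G(7) = mex{0,0} = 1
G(8) = mex{1,0} = 2
G(9) = mex{1,0} = 2
G(10) = mex{1,0} = 2
G(11) = mex{1,1} = 0
G(12) = mex{2,1} = 0
G(13) = mex{2,1} = 0
G(14) = mex{2,1} = 0
G(15) = mex{0,2} = 1
G(16) = mex{0,2} = 1
G(17) = mex{0,2} = 1
G(18) = mex{0,0} = 1
G(19) = mex{1,0} = 2
G(20) = mex{1,0} = 2
G(21) = mex{1,0} = 2
G(22) = mex{1,1} = 0
G(23) = mex{2,1} = 0
G(24) = mex{2,1} = 0
G(25) = mex{2,1} = 0
G(26) = mex{0,2} = 1
G(27) = mex{0,2} = 1
G(28) = mex{0,2} = 1
G(29) = mex{0,0} = 1
P-positions are exactly the n with G(n) = 0.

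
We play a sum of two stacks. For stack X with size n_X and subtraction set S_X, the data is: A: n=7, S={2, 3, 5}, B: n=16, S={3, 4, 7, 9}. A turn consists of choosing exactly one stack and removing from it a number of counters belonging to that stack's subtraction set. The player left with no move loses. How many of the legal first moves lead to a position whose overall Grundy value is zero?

Stack A, S = {2, 3, 5}:
n : 0 1 2 3 4 5 6 7
G : 0 0 1 1 2 2 3 0
G_A(7) = 0.
Stack B, S = {3, 4, 7, 9}:
G(0) = 0
G(1) = mex{} = 0
G(2) = mex{} = 0
G(3) = mex{0} = 1
G(4) = mex{0,0} = 1
G(5) = mex{0,0} = 1
G(6) = mex{1,0} = 2
G(7) = mex{1,1,0} = 2
G(8) = mex{1,1,0} = 2
G(9) = mex{2,1,0,0} = 3
G(10) = mex{2,2,1,0} = 3
G(11) = mex{2,2,1,0} = 3
G(12) = mex{3,2,1,1} = 0
G(13) = mex{3,3,2,1} = 0
G(14) = mex{3,3,2,1} = 0
G(15) = mex{0,3,2,2} = 1
G(16) = mex{0,0,3,2} = 1
G_B(16) = 1.
Combined Grundy value = 0 ⊕ 1 = 1.
A winning move leaves total XOR = 0, i.e. changes one component's Grundy value g to g ⊕ X where X is the current total.
Stack A: need g' = 0⊕1 = 1. Options: 7−2→G=2, 7−3→G=2, 7−5→G=1. Hits: 1.
Stack B: need g' = 1⊕1 = 0. Options: 16−3→G=0, 16−4→G=0, 16−7→G=3, 16−9→G=2. Hits: 2.

3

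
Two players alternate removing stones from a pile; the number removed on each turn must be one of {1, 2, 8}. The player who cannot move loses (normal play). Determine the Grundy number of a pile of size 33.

n :  0  1  2  3  4  5  6  7  8  9 10 11 12 13 14 15 16 17 18 19 20 21 22 23 24 25 26 27 28 29 30 31 32 33
G :  0  1  2  0  1  2  0  1  2  0  1  2  0  1  2  0  1  2  0  1  2  0  1  2  0  1  2  0  1  2  0  1  2  0

0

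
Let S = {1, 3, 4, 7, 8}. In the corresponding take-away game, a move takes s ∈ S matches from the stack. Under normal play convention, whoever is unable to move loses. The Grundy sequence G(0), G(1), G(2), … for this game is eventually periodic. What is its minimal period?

11

n :  0  1  2  3  4  5  6  7  8  9 10 11 12 13 14 15 16 17 18 19 20 21 22 23
G :  0  1  0  1  2  3  2  3  4  5  4  0  1  0  1  2  3  2  3  4  5  4  0  1
G(n+11) = G(n) holds for n = 0,…,7 (a full window of length max(S) = 8), so the sequence is purely periodic with period 11.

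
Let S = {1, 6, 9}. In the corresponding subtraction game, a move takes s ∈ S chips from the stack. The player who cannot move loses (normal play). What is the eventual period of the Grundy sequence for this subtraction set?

5

n :  0  1  2  3  4  5  6  7  8  9 10 11 12 13 14 15 16 17 18 19 20 21 22 23 24 25 26
G :  0  1  0  1  0  1  2  0  1  2  3  2  0  1  0  1  2  0  1  0  1  2  0  1  0  1  2
From n = 11 onward G(n+5) = G(n); since this holds over max(S) = 9 consecutive positions the period is 5 (pre-period 11).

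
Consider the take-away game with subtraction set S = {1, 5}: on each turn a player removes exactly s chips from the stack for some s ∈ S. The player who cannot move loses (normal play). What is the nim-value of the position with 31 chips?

1

n :  0  1  2  3  4  5  6  7  8  9 10 11 12 13 14 15 16 17 18 19 20 21 22 23 24 25 26 27 28 29 30 31
G :  0  1  0  1  0  1  0  1  0  1  0  1  0  1  0  1  0  1  0  1  0  1  0  1  0  1  0  1  0  1  0  1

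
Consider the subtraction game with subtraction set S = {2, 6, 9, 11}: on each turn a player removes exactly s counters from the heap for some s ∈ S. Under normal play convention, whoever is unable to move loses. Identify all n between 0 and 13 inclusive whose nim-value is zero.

n :  0  1  2  3  4  5  6  7  8  9 10 11 12 13
G :  0  0  1  1  0  0  1  1  0  2  1  3  2  2
P-positions are exactly the n with G(n) = 0.

0, 1, 4, 5, 8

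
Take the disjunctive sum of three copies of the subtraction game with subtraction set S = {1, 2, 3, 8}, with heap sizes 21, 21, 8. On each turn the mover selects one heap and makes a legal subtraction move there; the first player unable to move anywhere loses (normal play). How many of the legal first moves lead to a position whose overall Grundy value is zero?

1

All heaps use S = {1, 2, 3, 8}:
G(0) = 0
G(1) = mex{0} = 1
G(2) = mex{1,0} = 2
G(3) = mex{2,1,0} = 3
G(4) = mex{3,2,1} = 0
G(5) = mex{0,3,2} = 1
G(6) = mex{1,0,3} = 2
G(7) = mex{2,1,0} = 3
G(8) = mex{3,2,1,0} = 4
G(9) = mex{4,3,2,1} = 0
G(10) = mex{0,4,3,2} = 1
G(11) = mex{1,0,4,3} = 2
G(12) = mex{2,1,0,0} = 3
G(13) = mex{3,2,1,1} = 0
G(14) = mex{0,3,2,2} = 1
G(15) = mex{1,0,3,3} = 2
G(16) = mex{2,1,0,4} = 3
G(17) = mex{3,2,1,0} = 4
G(18) = mex{4,3,2,1} = 0
G(19) = mex{0,4,3,2} = 1
G(20) = mex{1,0,4,3} = 2
G(21) = mex{2,1,0,0} = 3
Heap A: G(21) = 3.
Heap B: G(21) = 3.
Heap C: G(8) = 4.
Combined Grundy value = 3 ⊕ 3 ⊕ 4 = 4.
A winning move leaves total XOR = 0, i.e. changes one component's Grundy value g to g ⊕ X where X is the current total.
Heap A: need g' = 3⊕4 = 7. Options: 21−1→G=2, 21−2→G=1, 21−3→G=0, 21−8→G=0. Hits: 0.
Heap B: need g' = 3⊕4 = 7. Options: 21−1→G=2, 21−2→G=1, 21−3→G=0, 21−8→G=0. Hits: 0.
Heap C: need g' = 4⊕4 = 0. Options: 8−1→G=3, 8−2→G=2, 8−3→G=1, 8−8→G=0. Hits: 1.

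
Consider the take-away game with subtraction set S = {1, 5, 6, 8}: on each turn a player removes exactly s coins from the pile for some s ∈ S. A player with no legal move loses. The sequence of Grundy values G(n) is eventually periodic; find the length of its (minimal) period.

n :  0  1  2  3  4  5  6  7  8  9 10 11 12 13 14 15 16 17 18 19 20 21 22 23
G :  0  1  0  1  0  1  2  3  2  3  2  0  1  0  1  0  1  2  3  2  3  2  0  1
G(n+11) = G(n) holds for n = 0,…,7 (a full window of length max(S) = 8), so the sequence is purely periodic with period 11.

11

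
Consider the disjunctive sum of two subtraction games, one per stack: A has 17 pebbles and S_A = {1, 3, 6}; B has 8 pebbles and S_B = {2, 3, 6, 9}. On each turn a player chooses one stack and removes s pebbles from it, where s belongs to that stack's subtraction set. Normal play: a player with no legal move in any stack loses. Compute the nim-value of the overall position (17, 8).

Stack A, S = {1, 3, 6}:
G(0) = 0
G(1) = mex{0} = 1
G(2) = mex{1} = 0
G(3) = mex{0,0} = 1
G(4) = mex{1,1} = 0
G(5) = mex{0,0} = 1
G(6) = mex{1,1,0} = 2
G(7) = mex{2,0,1} = 3
G(8) = mex{3,1,0} = 2
G(9) = mex{2,2,1} = 0
G(10) = mex{0,3,0} = 1
G(11) = mex{1,2,1} = 0
G(12) = mex{0,0,2} = 1
G(13) = mex{1,1,3} = 0
G(14) = mex{0,0,2} = 1
G(15) = mex{1,1,0} = 2
G(16) = mex{2,0,1} = 3
G(17) = mex{3,1,0} = 2
G_A(17) = 2.
Stack B, S = {2, 3, 6, 9}:
G(0) = 0
G(1) = mex{} = 0
G(2) = mex{0} = 1
G(3) = mex{0,0} = 1
G(4) = mex{1,0} = 2
G(5) = mex{1,1} = 0
G(6) = mex{2,1,0} = 3
G(7) = mex{0,2,0} = 1
G(8) = mex{3,0,1} = 2
G_B(8) = 2.
Combined Grundy value = 2 ⊕ 2 = 0.

0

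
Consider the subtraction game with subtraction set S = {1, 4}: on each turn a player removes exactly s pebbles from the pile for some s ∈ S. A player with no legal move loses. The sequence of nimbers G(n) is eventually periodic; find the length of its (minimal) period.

G(0) = 0
G(1) = mex{0} = 1
G(2) = mex{1} = 0
G(3) = mex{0} = 1
G(4) = mex{1,0} = 2
G(5) = mex{2,1} = 0
G(6) = mex{0,0} = 1
G(7) = mex{1,1} = 0
G(8) = mex{0,2} = 1
G(9) = mex{1,0} = 2
G(10) = mex{2,1} = 0
G(11) = mex{0,0} = 1
G(12) = mex{1,1} = 0
G(13) = mex{0,2} = 1
G(14) = mex{1,0} = 2
G(n+5) = G(n) holds for n = 0,…,3 (a full window of length max(S) = 4), so the sequence is purely periodic with period 5.

5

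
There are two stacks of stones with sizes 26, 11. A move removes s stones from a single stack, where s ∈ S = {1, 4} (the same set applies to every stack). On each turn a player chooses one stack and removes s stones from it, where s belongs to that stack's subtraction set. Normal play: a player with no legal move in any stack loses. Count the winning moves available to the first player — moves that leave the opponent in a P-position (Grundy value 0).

0

All stacks use S = {1, 4}:
G(0) = 0
G(1) = mex{0} = 1
G(2) = mex{1} = 0
G(3) = mex{0} = 1
G(4) = mex{1,0} = 2
G(5) = mex{2,1} = 0
G(6) = mex{0,0} = 1
G(7) = mex{1,1} = 0
G(8) = mex{0,2} = 1
G(9) = mex{1,0} = 2
G(10) = mex{2,1} = 0
G(11) = mex{0,0} = 1
G(12) = mex{1,1} = 0
G(13) = mex{0,2} = 1
G(14) = mex{1,0} = 2
G(15) = mex{2,1} = 0
G(16) = mex{0,0} = 1
G(17) = mex{1,1} = 0
G(18) = mex{0,2} = 1
G(19) = mex{1,0} = 2
G(20) = mex{2,1} = 0
G(21) = mex{0,0} = 1
G(22) = mex{1,1} = 0
G(23) = mex{0,2} = 1
G(24) = mex{1,0} = 2
G(25) = mex{2,1} = 0
G(26) = mex{0,0} = 1
Stack A: G(26) = 1.
Stack B: G(11) = 1.
Combined Grundy value = 1 ⊕ 1 = 0.
A winning move leaves total XOR = 0, i.e. changes one component's Grundy value g to g ⊕ X where X is the current total.
Stack A: target g' = 1⊕0 = 1, but every legal move changes the Grundy value (mex property), so 0 moves.
Stack B: target g' = 1⊕0 = 1, but every legal move changes the Grundy value (mex property), so 0 moves.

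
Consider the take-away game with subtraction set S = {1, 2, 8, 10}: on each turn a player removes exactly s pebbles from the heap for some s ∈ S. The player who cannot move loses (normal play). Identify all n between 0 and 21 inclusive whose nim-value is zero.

0, 3, 6, 9, 12, 15, 18, 21

G(0) = 0
G(1) = mex{0} = 1
G(2) = mex{1,0} = 2
G(3) = mex{2,1} = 0
G(4) = mex{0,2} = 1
G(5) = mex{1,0} = 2
G(6) = mex{2,1} = 0
G(7) = mex{0,2} = 1
G(8) = mex{1,0,0} = 2
G(9) = mex{2,1,1} = 0
G(10) = mex{0,2,2,0} = 1
G(11) = mex{1,0,0,1} = 2
G(12) = mex{2,1,1,2} = 0
G(13) = mex{0,2,2,0} = 1
G(14) = mex{1,0,0,1} = 2
G(15) = mex{2,1,1,2} = 0
G(16) = mex{0,2,2,0} = 1
G(17) = mex{1,0,0,1} = 2
G(18) = mex{2,1,1,2} = 0
G(19) = mex{0,2,2,0} = 1
G(20) = mex{1,0,0,1} = 2
G(21) = mex{2,1,1,2} = 0
P-positions are exactly the n with G(n) = 0.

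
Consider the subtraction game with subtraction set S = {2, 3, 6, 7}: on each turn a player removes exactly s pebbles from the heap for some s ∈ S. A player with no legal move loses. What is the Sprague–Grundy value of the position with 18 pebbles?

0

n :  0  1  2  3  4  5  6  7  8  9 10 11 12 13 14 15 16 17 18
G :  0  0  1  1  2  0  3  1  2  0  0  1  1  2  0  3  1  2  0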